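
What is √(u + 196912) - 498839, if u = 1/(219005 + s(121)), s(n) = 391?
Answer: -498839 + √2369570325936897/109698 ≈ -4.9840e+5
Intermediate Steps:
u = 1/219396 (u = 1/(219005 + 391) = 1/219396 ≈ 4.5580e-6)
√(u + 196912) - 498839 = √(1/219396 + 196912) - 498839 = √(43201705153/219396) - 498839 = √2369570325936897/109698 - 498839 = -498839 + √2369570325936897/109698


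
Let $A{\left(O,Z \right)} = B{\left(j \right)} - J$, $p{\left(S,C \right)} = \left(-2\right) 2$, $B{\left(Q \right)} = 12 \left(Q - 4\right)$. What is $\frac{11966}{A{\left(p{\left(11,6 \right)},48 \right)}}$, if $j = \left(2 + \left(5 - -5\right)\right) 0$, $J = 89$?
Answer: $- \frac{11966}{137} \approx -87.343$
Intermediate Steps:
$j = 0$ ($j = \left(2 + \left(5 + 5\right)\right) 0 = \left(2 + 10\right) 0 = 12 \cdot 0 = 0$)
$B{\left(Q \right)} = -48 + 12 Q$ ($B{\left(Q \right)} = 12 \left(-4 + Q\right) = -48 + 12 Q$)
$p{\left(S,C \right)} = -4$
$A{\left(O,Z \right)} = -137$ ($A{\left(O,Z \right)} = \left(-48 + 12 \cdot 0\right) - 89 = \left(-48 + 0\right) - 89 = -48 - 89 = -137$)
$\frac{11966}{A{\left(p{\left(11,6 \right)},48 \right)}} = \frac{11966}{-137} = 11966 \left(- \frac{1}{137}\right) = - \frac{11966}{137}$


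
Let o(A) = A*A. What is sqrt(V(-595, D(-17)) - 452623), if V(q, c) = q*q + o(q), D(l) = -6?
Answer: sqrt(255427) ≈ 505.40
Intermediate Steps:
o(A) = A**2
V(q, c) = 2*q**2 (V(q, c) = q*q + q**2 = q**2 + q**2 = 2*q**2)
sqrt(V(-595, D(-17)) - 452623) = sqrt(2*(-595)**2 - 452623) = sqrt(2*354025 - 452623) = sqrt(708050 - 452623) = sqrt(255427)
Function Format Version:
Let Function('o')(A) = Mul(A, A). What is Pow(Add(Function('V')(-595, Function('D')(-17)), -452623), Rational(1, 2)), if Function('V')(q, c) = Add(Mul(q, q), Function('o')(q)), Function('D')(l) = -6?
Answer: Pow(255427, Rational(1, 2)) ≈ 505.40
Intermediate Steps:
Function('o')(A) = Pow(A, 2)
Function('V')(q, c) = Mul(2, Pow(q, 2)) (Function('V')(q, c) = Add(Mul(q, q), Pow(q, 2)) = Add(Pow(q, 2), Pow(q, 2)) = Mul(2, Pow(q, 2)))
Pow(Add(Function('V')(-595, Function('D')(-17)), -452623), Rational(1, 2)) = Pow(Add(Mul(2, Pow(-595, 2)), -452623), Rational(1, 2)) = Pow(Add(Mul(2, 354025), -452623), Rational(1, 2)) = Pow(Add(708050, -452623), Rational(1, 2)) = Pow(255427, Rational(1, 2))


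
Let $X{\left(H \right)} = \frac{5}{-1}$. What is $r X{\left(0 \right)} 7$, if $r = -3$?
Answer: $105$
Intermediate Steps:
$X{\left(H \right)} = -5$ ($X{\left(H \right)} = 5 \left(-1\right) = -5$)
$r X{\left(0 \right)} 7 = \left(-3\right) \left(-5\right) 7 = 15 \cdot 7 = 105$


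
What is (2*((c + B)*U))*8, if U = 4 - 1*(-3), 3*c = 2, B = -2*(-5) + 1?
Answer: 3920/3 ≈ 1306.7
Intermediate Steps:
B = 11 (B = 10 + 1 = 11)
c = ⅔ (c = (⅓)*2 = ⅔ ≈ 0.66667)
U = 7 (U = 4 + 3 = 7)
(2*((c + B)*U))*8 = (2*((⅔ + 11)*7))*8 = (2*((35/3)*7))*8 = (2*(245/3))*8 = (490/3)*8 = 3920/3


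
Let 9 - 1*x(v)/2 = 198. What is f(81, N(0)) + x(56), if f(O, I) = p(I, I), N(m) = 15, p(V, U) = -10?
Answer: -388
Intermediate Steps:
f(O, I) = -10
x(v) = -378 (x(v) = 18 - 2*198 = 18 - 396 = -378)
f(81, N(0)) + x(56) = -10 - 378 = -388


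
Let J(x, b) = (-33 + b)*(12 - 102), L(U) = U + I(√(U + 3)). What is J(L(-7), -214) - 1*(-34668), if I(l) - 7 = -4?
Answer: 56898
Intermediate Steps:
I(l) = 3 (I(l) = 7 - 4 = 3)
L(U) = 3 + U (L(U) = U + 3 = 3 + U)
J(x, b) = 2970 - 90*b (J(x, b) = (-33 + b)*(-90) = 2970 - 90*b)
J(L(-7), -214) - 1*(-34668) = (2970 - 90*(-214)) - 1*(-34668) = (2970 + 19260) + 34668 = 22230 + 34668 = 56898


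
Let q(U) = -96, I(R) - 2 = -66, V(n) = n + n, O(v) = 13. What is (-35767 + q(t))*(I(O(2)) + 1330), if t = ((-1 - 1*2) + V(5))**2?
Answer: -45402558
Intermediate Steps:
V(n) = 2*n
t = 49 (t = ((-1 - 1*2) + 2*5)**2 = ((-1 - 2) + 10)**2 = (-3 + 10)**2 = 7**2 = 49)
I(R) = -64 (I(R) = 2 - 66 = -64)
(-35767 + q(t))*(I(O(2)) + 1330) = (-35767 - 96)*(-64 + 1330) = -35863*1266 = -45402558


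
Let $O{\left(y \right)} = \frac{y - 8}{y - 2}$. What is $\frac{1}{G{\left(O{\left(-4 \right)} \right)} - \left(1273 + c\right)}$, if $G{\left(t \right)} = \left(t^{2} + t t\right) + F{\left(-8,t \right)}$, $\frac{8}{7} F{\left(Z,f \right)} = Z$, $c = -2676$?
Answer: $\frac{1}{1404} \approx 0.00071225$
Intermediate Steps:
$F{\left(Z,f \right)} = \frac{7 Z}{8}$
$O{\left(y \right)} = \frac{-8 + y}{-2 + y}$ ($O{\left(y \right)} = \frac{y - 8}{-2 + y} = \frac{-8 + y}{-2 + y}$)
$G{\left(t \right)} = -7 + 2 t^{2}$ ($G{\left(t \right)} = \left(t^{2} + t t\right) + \frac{7}{8} \left(-8\right) = \left(t^{2} + t^{2}\right) - 7 = 2 t^{2} - 7 = -7 + 2 t^{2}$)
$\frac{1}{G{\left(O{\left(-4 \right)} \right)} - \left(1273 + c\right)} = \frac{1}{\left(-7 + 2 \left(\frac{-8 - 4}{-2 - 4}\right)^{2}\right) - -1403} = \frac{1}{\left(-7 + 2 \left(\frac{1}{-6} \left(-12\right)\right)^{2}\right) + \left(-1273 + 2676\right)} = \frac{1}{\left(-7 + 2 \left(\left(- \frac{1}{6}\right) \left(-12\right)\right)^{2}\right) + 1403} = \frac{1}{\left(-7 + 2 \cdot 2^{2}\right) + 1403} = \frac{1}{\left(-7 + 2 \cdot 4\right) + 1403} = \frac{1}{\left(-7 + 8\right) + 1403} = \frac{1}{1 + 1403} = \frac{1}{1404}$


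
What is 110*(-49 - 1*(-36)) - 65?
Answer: -1495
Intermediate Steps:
110*(-49 - 1*(-36)) - 65 = 110*(-49 + 36) - 65 = 110*(-13) - 65 = -1430 - 65 = -1495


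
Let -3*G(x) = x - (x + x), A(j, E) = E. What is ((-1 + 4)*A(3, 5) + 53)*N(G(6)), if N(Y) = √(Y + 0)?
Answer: 68*√2 ≈ 96.167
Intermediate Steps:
G(x) = x/3 (G(x) = -(x - (x + x))/3 = -(x - 2*x)/3 = -(-1)*x/3 = x/3)
N(Y) = √Y
((-1 + 4)*A(3, 5) + 53)*N(G(6)) = ((-1 + 4)*5 + 53)*√((⅓)*6) = (3*5 + 53)*√2 = (15 + 53)*√2 = 68*√2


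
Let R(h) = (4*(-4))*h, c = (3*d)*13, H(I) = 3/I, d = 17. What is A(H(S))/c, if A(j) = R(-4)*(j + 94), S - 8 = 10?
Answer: 18080/1989 ≈ 9.0900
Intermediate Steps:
S = 18 (S = 8 + 10 = 18)
c = 663 (c = (3*17)*13 = 51*13 = 663)
R(h) = -16*h
A(j) = 6016 + 64*j (A(j) = (-16*(-4))*(j + 94) = 64*(94 + j) = 6016 + 64*j)
A(H(S))/c = (6016 + 64*(3/18))/663 = (6016 + 64*(3*(1/18)))*(1/663) = (6016 + 64*(1/6))*(1/663) = (6016 + 32/3)*(1/663) = (18080/3)*(1/663) = 18080/1989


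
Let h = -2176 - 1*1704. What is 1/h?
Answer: -1/3880 ≈ -0.00025773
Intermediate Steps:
h = -3880 (h = -2176 - 1704 = -3880)
1/h = 1/(-3880) = -1/3880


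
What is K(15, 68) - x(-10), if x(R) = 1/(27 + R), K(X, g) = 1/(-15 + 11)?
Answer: -21/68 ≈ -0.30882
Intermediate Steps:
K(X, g) = -¼ (K(X, g) = 1/(-4) = -¼)
K(15, 68) - x(-10) = -¼ - 1/(27 - 10) = -¼ - 1/17 = -21/68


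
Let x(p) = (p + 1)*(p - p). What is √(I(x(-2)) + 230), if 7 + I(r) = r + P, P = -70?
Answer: 3*√17 ≈ 12.369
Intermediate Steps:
x(p) = 0 (x(p) = (1 + p)*0 = 0)
I(r) = -77 + r (I(r) = -7 + (r - 70) = -7 + (-70 + r) = -77 + r)
√(I(x(-2)) + 230) = √((-77 + 0) + 230) = √(-77 + 230) = √153 = 3*√17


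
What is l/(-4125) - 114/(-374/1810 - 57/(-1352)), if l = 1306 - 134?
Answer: 575143237892/830110875 ≈ 692.85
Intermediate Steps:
l = 1172
l/(-4125) - 114/(-374/1810 - 57/(-1352)) = 1172/(-4125) - 114/(-374/1810 - 57/(-1352)) = 1172*(-1/4125) - 114/(-374*1/1810 - 57*(-1/1352)) = -1172/4125 - 114/(-187/905 + 57/1352) = -1172/4125 - 114/(-201239/1223560) = -1172/4125 - 114*(-1223560/201239) = -1172/4125 + 139485840/201239 = 575143237892/830110875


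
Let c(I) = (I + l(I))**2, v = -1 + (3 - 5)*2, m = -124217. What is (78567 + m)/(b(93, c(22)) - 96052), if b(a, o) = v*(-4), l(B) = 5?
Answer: 22825/48016 ≈ 0.47536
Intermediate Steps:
v = -5 (v = -1 - 2*2 = -1 - 4 = -5)
c(I) = (5 + I)**2 (c(I) = (I + 5)**2 = (5 + I)**2)
b(a, o) = 20 (b(a, o) = -5*(-4) = 20)
(78567 + m)/(b(93, c(22)) - 96052) = (78567 - 124217)/(20 - 96052) = -45650/(-96032) = -45650*(-1/96032) = 22825/48016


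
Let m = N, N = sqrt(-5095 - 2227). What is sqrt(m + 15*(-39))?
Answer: sqrt(-585 + I*sqrt(7322)) ≈ 1.7642 + 24.251*I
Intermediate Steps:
N = I*sqrt(7322) (N = sqrt(-7322) = I*sqrt(7322) ≈ 85.569*I)
m = I*sqrt(7322) ≈ 85.569*I
sqrt(m + 15*(-39)) = sqrt(I*sqrt(7322) + 15*(-39)) = sqrt(I*sqrt(7322) - 585) = sqrt(-585 + I*sqrt(7322))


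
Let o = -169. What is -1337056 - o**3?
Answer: 3489753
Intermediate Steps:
-1337056 - o**3 = -1337056 - 1*(-169)**3 = -1337056 - 1*(-4826809) = -1337056 + 4826809 = 3489753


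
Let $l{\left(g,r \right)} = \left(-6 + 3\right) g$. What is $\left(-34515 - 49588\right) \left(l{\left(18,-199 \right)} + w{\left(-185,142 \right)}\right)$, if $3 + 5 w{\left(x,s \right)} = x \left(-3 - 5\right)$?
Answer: $- \frac{101512321}{5} \approx -2.0302 \cdot 10^{7}$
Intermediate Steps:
$l{\left(g,r \right)} = - 3 g$
$w{\left(x,s \right)} = - \frac{3}{5} - \frac{8 x}{5}$ ($w{\left(x,s \right)} = - \frac{3}{5} + \frac{x \left(-3 - 5\right)}{5} = - \frac{3}{5} + \frac{x \left(-8\right)}{5} = - \frac{3}{5} + \frac{\left(-8\right) x}{5} = - \frac{3}{5} - \frac{8 x}{5}$)
$\left(-34515 - 49588\right) \left(l{\left(18,-199 \right)} + w{\left(-185,142 \right)}\right) = \left(-34515 - 49588\right) \left(\left(-3\right) 18 - - \frac{1477}{5}\right) = - 84103 \left(-54 + \left(- \frac{3}{5} + 296\right)\right) = - 84103 \left(-54 + \frac{1477}{5}\right) = \left(-84103\right) \frac{1207}{5} = - \frac{101512321}{5}$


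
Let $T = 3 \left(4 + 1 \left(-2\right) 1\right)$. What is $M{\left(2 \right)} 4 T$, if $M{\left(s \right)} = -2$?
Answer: $-48$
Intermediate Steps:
$T = 6$ ($T = 3 \left(4 - 2\right) = 3 \cdot 2 = 6$)
$M{\left(2 \right)} 4 T = \left(-2\right) 4 \cdot 6 = \left(-8\right) 6 = -48$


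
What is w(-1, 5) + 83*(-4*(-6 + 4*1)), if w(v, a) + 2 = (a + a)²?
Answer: 762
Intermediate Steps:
w(v, a) = -2 + 4*a² (w(v, a) = -2 + (a + a)² = -2 + (2*a)² = -2 + 4*a²)
w(-1, 5) + 83*(-4*(-6 + 4*1)) = (-2 + 4*5²) + 83*(-4*(-6 + 4*1)) = (-2 + 4*25) + 83*(-4*(-6 + 4)) = (-2 + 100) + 83*(-4*(-2)) = 98 + 83*8 = 98 + 664 = 762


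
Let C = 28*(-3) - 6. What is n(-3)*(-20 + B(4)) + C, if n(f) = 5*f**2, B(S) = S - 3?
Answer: -945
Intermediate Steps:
B(S) = -3 + S
C = -90 (C = -84 - 6 = -90)
n(-3)*(-20 + B(4)) + C = (5*(-3)**2)*(-20 + (-3 + 4)) - 90 = (5*9)*(-20 + 1) - 90 = 45*(-19) - 90 = -855 - 90 = -945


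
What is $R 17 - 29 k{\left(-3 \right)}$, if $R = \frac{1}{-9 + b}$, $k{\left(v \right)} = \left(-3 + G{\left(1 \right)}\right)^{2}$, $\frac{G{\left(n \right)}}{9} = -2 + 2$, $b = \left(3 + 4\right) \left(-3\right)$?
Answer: $- \frac{7847}{30} \approx -261.57$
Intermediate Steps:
$b = -21$ ($b = 7 \left(-3\right) = -21$)
$G{\left(n \right)} = 0$ ($G{\left(n \right)} = 9 \left(-2 + 2\right) = 9 \cdot 0 = 0$)
$k{\left(v \right)} = 9$ ($k{\left(v \right)} = \left(-3 + 0\right)^{2} = \left(-3\right)^{2} = 9$)
$R = - \frac{1}{30}$ ($R = \frac{1}{-9 - 21} = \frac{1}{-30} = - \frac{1}{30} \approx -0.033333$)
$R 17 - 29 k{\left(-3 \right)} = \left(- \frac{1}{30}\right) 17 - 261 = - \frac{17}{30} - 261 = - \frac{7847}{30}$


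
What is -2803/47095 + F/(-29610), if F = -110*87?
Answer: 12256744/46482765 ≈ 0.26368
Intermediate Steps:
F = -9570
-2803/47095 + F/(-29610) = -2803/47095 - 9570/(-29610) = -2803*1/47095 - 9570*(-1/29610) = -2803/47095 + 319/987 = 12256744/46482765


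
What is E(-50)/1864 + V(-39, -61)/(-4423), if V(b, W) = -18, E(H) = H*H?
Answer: 2772763/2061118 ≈ 1.3453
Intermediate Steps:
E(H) = H²
E(-50)/1864 + V(-39, -61)/(-4423) = (-50)²/1864 - 18/(-4423) = 2500*(1/1864) - 18*(-1/4423) = 625/466 + 18/4423 = 2772763/2061118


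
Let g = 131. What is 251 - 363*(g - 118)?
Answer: -4468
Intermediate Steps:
251 - 363*(g - 118) = 251 - 363*(131 - 118) = 251 - 363*13 = 251 - 4719 = -4468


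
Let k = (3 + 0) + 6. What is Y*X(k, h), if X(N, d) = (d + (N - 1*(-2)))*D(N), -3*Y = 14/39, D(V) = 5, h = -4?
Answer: -490/117 ≈ -4.1880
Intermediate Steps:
Y = -14/117 (Y = -14/(3*39) = -1/3*14/39 = -14/117 ≈ -0.11966)
k = 9 (k = 3 + 6 = 9)
X(N, d) = 10 + 5*N + 5*d (X(N, d) = (d + (N - 1*(-2)))*5 = (d + (N + 2))*5 = (d + (2 + N))*5 = (2 + N + d)*5 = 10 + 5*N + 5*d)
Y*X(k, h) = -14*(10 + 5*9 + 5*(-4))/117 = -14*(10 + 45 - 20)/117 = -14/117*35 = -490/117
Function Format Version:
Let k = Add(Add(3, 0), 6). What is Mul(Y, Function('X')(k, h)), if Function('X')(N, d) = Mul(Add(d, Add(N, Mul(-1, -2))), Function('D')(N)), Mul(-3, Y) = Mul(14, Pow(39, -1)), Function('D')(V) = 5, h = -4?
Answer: Rational(-490, 117) ≈ -4.1880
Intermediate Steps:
Y = Rational(-14, 117) (Y = Mul(Rational(-1, 3), Mul(14, Pow(39, -1))) = Mul(Rational(-1, 3), Mul(14, Rational(1, 39))) = Mul(Rational(-1, 3), Rational(14, 39)) = Rational(-14, 117) ≈ -0.11966)
k = 9 (k = Add(3, 6) = 9)
Function('X')(N, d) = Add(10, Mul(5, N), Mul(5, d)) (Function('X')(N, d) = Mul(Add(d, Add(N, Mul(-1, -2))), 5) = Mul(Add(d, Add(N, 2)), 5) = Mul(Add(d, Add(2, N)), 5) = Mul(Add(2, N, d), 5) = Add(10, Mul(5, N), Mul(5, d)))
Mul(Y, Function('X')(k, h)) = Mul(Rational(-14, 117), Add(10, Mul(5, 9), Mul(5, -4))) = Mul(Rational(-14, 117), Add(10, 45, -20)) = Mul(Rational(-14, 117), 35) = Rational(-490, 117)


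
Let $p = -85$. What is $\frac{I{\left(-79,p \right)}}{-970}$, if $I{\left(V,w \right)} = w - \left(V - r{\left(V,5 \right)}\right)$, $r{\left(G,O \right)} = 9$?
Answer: $- \frac{3}{970} \approx -0.0030928$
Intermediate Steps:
$I{\left(V,w \right)} = 9 + w - V$ ($I{\left(V,w \right)} = w - \left(-9 + V\right) = 9 + w - V$)
$\frac{I{\left(-79,p \right)}}{-970} = \frac{9 - 85 - -79}{-970} = \left(9 - 85 + 79\right) \left(- \frac{1}{970}\right) = 3 \left(- \frac{1}{970}\right) = - \frac{3}{970}$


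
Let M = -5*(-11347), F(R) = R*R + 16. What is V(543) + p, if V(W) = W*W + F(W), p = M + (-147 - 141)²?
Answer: 729393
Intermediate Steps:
F(R) = 16 + R² (F(R) = R² + 16 = 16 + R²)
M = 56735
p = 139679 (p = 56735 + (-147 - 141)² = 56735 + (-288)² = 56735 + 82944 = 139679)
V(W) = 16 + 2*W² (V(W) = W*W + (16 + W²) = W² + (16 + W²) = 16 + 2*W²)
V(543) + p = (16 + 2*543²) + 139679 = (16 + 2*294849) + 139679 = (16 + 589698) + 139679 = 589714 + 139679 = 729393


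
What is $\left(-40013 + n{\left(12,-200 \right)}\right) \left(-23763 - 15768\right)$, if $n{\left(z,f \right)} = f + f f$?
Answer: $8420103$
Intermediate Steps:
$n{\left(z,f \right)} = f + f^{2}$
$\left(-40013 + n{\left(12,-200 \right)}\right) \left(-23763 - 15768\right) = \left(-40013 - 200 \left(1 - 200\right)\right) \left(-23763 - 15768\right) = \left(-40013 - -39800\right) \left(-39531\right) = \left(-40013 + 39800\right) \left(-39531\right) = \left(-213\right) \left(-39531\right) = 8420103$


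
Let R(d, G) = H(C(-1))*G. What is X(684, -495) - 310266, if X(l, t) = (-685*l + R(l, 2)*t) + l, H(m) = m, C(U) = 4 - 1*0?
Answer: -782082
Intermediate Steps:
C(U) = 4 (C(U) = 4 + 0 = 4)
R(d, G) = 4*G
X(l, t) = -684*l + 8*t (X(l, t) = (-685*l + (4*2)*t) + l = (-685*l + 8*t) + l = -684*l + 8*t)
X(684, -495) - 310266 = (-684*684 + 8*(-495)) - 310266 = (-467856 - 3960) - 310266 = -471816 - 310266 = -782082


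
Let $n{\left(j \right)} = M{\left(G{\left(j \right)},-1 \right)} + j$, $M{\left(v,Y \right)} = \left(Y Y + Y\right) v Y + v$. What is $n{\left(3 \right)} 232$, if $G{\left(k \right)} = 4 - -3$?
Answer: $2320$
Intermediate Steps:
$G{\left(k \right)} = 7$ ($G{\left(k \right)} = 4 + 3 = 7$)
$M{\left(v,Y \right)} = v + Y v \left(Y + Y^{2}\right)$ ($M{\left(v,Y \right)} = \left(Y^{2} + Y\right) v Y + v = \left(Y + Y^{2}\right) v Y + v = v \left(Y + Y^{2}\right) Y + v = Y v \left(Y + Y^{2}\right) + v = v + Y v \left(Y + Y^{2}\right)$)
$n{\left(j \right)} = 7 + j$ ($n{\left(j \right)} = 7 \left(1 + \left(-1\right)^{2} + \left(-1\right)^{3}\right) + j = 7 \left(1 + 1 - 1\right) + j = 7 \cdot 1 + j = 7 + j$)
$n{\left(3 \right)} 232 = \left(7 + 3\right) 232 = 10 \cdot 232 = 2320$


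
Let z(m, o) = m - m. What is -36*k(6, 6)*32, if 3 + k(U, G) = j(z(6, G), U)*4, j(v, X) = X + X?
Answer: -51840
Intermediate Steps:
z(m, o) = 0
j(v, X) = 2*X
k(U, G) = -3 + 8*U (k(U, G) = -3 + (2*U)*4 = -3 + 8*U)
-36*k(6, 6)*32 = -36*(-3 + 8*6)*32 = -36*(-3 + 48)*32 = -36*45*32 = -1620*32 = -51840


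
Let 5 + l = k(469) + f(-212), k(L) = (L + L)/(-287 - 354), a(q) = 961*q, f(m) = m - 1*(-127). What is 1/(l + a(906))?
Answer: 641/558038278 ≈ 1.1487e-6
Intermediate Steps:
f(m) = 127 + m (f(m) = m + 127 = 127 + m)
k(L) = -2*L/641 (k(L) = (2*L)/(-641) = (2*L)*(-1/641) = -2*L/641)
l = -58628/641 (l = -5 + (-2/641*469 + (127 - 212)) = -5 + (-938/641 - 85) = -5 - 55423/641 = -58628/641 ≈ -91.463)
1/(l + a(906)) = 1/(-58628/641 + 961*906) = 1/(-58628/641 + 870666) = 1/(558038278/641) = 641/558038278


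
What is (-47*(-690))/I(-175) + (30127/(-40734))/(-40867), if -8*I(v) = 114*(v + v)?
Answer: 7198080692927/1107009791370 ≈ 6.5023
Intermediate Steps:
I(v) = -57*v/2 (I(v) = -57*(v + v)/4 = -57*2*v/4 = -57*v/2)
(-47*(-690))/I(-175) + (30127/(-40734))/(-40867) = (-47*(-690))/((-57/2*(-175))) + (30127/(-40734))/(-40867) = 32430/(9975/2) + (30127*(-1/40734))*(-1/40867) = 32430*(2/9975) - 30127/40734*(-1/40867) = 4324/665 + 30127/1664676378 = 7198080692927/1107009791370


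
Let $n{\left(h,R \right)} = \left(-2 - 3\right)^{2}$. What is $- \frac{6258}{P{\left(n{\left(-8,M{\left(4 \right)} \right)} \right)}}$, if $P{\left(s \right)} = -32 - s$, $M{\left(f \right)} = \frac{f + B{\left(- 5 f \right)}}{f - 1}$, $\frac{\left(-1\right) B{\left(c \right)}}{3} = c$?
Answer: $\frac{2086}{19} \approx 109.79$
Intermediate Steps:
$B{\left(c \right)} = - 3 c$
$M{\left(f \right)} = \frac{16 f}{-1 + f}$ ($M{\left(f \right)} = \frac{f - 3 \left(- 5 f\right)}{f - 1} = \frac{f + 15 f}{-1 + f} = \frac{16 f}{-1 + f}$)
$n{\left(h,R \right)} = 25$ ($n{\left(h,R \right)} = \left(-5\right)^{2} = 25$)
$- \frac{6258}{P{\left(n{\left(-8,M{\left(4 \right)} \right)} \right)}} = - \frac{6258}{-32 - 25} = - \frac{6258}{-57} = \left(-6258\right) \left(- \frac{1}{57}\right) = \frac{2086}{19}$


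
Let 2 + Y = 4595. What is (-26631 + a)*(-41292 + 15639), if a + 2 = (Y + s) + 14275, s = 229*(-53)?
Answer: 510546006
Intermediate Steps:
Y = 4593 (Y = -2 + 4595 = 4593)
s = -12137
a = 6729 (a = -2 + ((4593 - 12137) + 14275) = -2 + (-7544 + 14275) = -2 + 6731 = 6729)
(-26631 + a)*(-41292 + 15639) = (-26631 + 6729)*(-41292 + 15639) = -19902*(-25653) = 510546006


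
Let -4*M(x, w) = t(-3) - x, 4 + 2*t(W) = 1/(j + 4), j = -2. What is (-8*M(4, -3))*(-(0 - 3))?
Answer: -69/2 ≈ -34.500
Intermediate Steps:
t(W) = -7/4 (t(W) = -2 + 1/(2*(-2 + 4)) = -2 + (1/2)/2 = -2 + (1/2)*(1/2) = -2 + 1/4 = -7/4)
M(x, w) = 7/16 + x/4 (M(x, w) = -(-7/4 - x)/4 = 7/16 + x/4)
(-8*M(4, -3))*(-(0 - 3)) = (-8*(7/16 + (1/4)*4))*(-(0 - 3)) = (-8*(7/16 + 1))*(-1*(-3)) = -8*23/16*3 = -23/2*3 = -69/2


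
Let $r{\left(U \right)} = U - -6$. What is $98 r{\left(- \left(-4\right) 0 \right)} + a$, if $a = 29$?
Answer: $617$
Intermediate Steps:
$r{\left(U \right)} = 6 + U$ ($r{\left(U \right)} = U + 6 = 6 + U$)
$98 r{\left(- \left(-4\right) 0 \right)} + a = 98 \left(6 - \left(-4\right) 0\right) + 29 = 98 \left(6 - 0\right) + 29 = 98 \left(6 + 0\right) + 29 = 98 \cdot 6 + 29 = 588 + 29 = 617$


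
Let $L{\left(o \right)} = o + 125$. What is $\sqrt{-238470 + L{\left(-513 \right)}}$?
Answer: $i \sqrt{238858} \approx 488.73 i$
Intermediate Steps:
$L{\left(o \right)} = 125 + o$
$\sqrt{-238470 + L{\left(-513 \right)}} = \sqrt{-238470 + \left(125 - 513\right)} = \sqrt{-238470 - 388} = \sqrt{-238858} = i \sqrt{238858}$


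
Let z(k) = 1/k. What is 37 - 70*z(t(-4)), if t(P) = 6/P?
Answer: 251/3 ≈ 83.667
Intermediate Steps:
37 - 70*z(t(-4)) = 37 - 70/(6/(-4)) = 37 - 70/(6*(-1/4)) = 37 - 70/(-3/2) = 37 - 70*(-2/3) = 37 + 140/3 = 251/3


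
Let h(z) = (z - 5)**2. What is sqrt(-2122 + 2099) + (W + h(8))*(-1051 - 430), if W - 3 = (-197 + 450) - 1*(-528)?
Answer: -1174433 + I*sqrt(23) ≈ -1.1744e+6 + 4.7958*I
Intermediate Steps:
h(z) = (-5 + z)**2
W = 784 (W = 3 + ((-197 + 450) - 1*(-528)) = 3 + (253 + 528) = 3 + 781 = 784)
sqrt(-2122 + 2099) + (W + h(8))*(-1051 - 430) = sqrt(-2122 + 2099) + (784 + (-5 + 8)**2)*(-1051 - 430) = sqrt(-23) + (784 + 3**2)*(-1481) = I*sqrt(23) + (784 + 9)*(-1481) = I*sqrt(23) + 793*(-1481) = I*sqrt(23) - 1174433 = -1174433 + I*sqrt(23)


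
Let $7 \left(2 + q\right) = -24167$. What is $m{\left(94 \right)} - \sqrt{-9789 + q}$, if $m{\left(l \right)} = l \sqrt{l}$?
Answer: $94 \sqrt{94} - \frac{4 i \sqrt{40558}}{7} \approx 911.36 - 115.08 i$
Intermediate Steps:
$q = - \frac{24181}{7}$ ($q = -2 + \frac{1}{7} \left(-24167\right) = -2 - \frac{24167}{7} = - \frac{24181}{7} \approx -3454.4$)
$m{\left(l \right)} = l^{\frac{3}{2}}$
$m{\left(94 \right)} - \sqrt{-9789 + q} = 94^{\frac{3}{2}} - \sqrt{-9789 - \frac{24181}{7}} = 94 \sqrt{94} - \sqrt{- \frac{92704}{7}} = 94 \sqrt{94} - \frac{4 i \sqrt{40558}}{7}$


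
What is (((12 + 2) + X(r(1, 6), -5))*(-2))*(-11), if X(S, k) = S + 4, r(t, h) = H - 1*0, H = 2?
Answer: 440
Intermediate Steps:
r(t, h) = 2 (r(t, h) = 2 - 1*0 = 2 + 0 = 2)
X(S, k) = 4 + S
(((12 + 2) + X(r(1, 6), -5))*(-2))*(-11) = (((12 + 2) + (4 + 2))*(-2))*(-11) = ((14 + 6)*(-2))*(-11) = (20*(-2))*(-11) = -40*(-11) = 440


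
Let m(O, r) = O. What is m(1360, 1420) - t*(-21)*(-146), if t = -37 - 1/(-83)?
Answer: 9525500/83 ≈ 1.1477e+5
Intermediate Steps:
t = -3070/83 (t = -37 - 1*(-1/83) = -37 + 1/83 = -3070/83 ≈ -36.988)
m(1360, 1420) - t*(-21)*(-146) = 1360 - (-3070/83*(-21))*(-146) = 1360 - 64470*(-146)/83 = 1360 - 1*(-9412620/83) = 1360 + 9412620/83 = 9525500/83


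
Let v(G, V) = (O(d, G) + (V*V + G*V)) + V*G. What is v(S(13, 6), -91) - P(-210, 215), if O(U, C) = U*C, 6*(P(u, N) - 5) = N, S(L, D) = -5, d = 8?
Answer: 54661/6 ≈ 9110.2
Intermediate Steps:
P(u, N) = 5 + N/6
O(U, C) = C*U
v(G, V) = V**2 + 8*G + 2*G*V (v(G, V) = (G*8 + (V*V + G*V)) + V*G = (8*G + (V**2 + G*V)) + G*V = (V**2 + 8*G + G*V) + G*V = V**2 + 8*G + 2*G*V)
v(S(13, 6), -91) - P(-210, 215) = ((-91)**2 + 8*(-5) + 2*(-5)*(-91)) - (5 + (1/6)*215) = (8281 - 40 + 910) - (5 + 215/6) = 9151 - 1*245/6 = 9151 - 245/6 = 54661/6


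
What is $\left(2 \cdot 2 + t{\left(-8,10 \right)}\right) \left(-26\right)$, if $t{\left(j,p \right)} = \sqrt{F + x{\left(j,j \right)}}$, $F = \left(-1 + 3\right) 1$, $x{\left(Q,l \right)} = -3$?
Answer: $-104 - 26 i \approx -104.0 - 26.0 i$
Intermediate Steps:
$F = 2$ ($F = 2 \cdot 1 = 2$)
$t{\left(j,p \right)} = i$ ($t{\left(j,p \right)} = \sqrt{2 - 3} = \sqrt{-1} = i$)
$\left(2 \cdot 2 + t{\left(-8,10 \right)}\right) \left(-26\right) = \left(2 \cdot 2 + i\right) \left(-26\right) = \left(4 + i\right) \left(-26\right) = -104 - 26 i$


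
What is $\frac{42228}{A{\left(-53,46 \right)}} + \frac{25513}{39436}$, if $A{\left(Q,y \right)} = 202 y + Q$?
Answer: $\frac{1901018015}{364349204} \approx 5.2176$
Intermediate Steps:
$A{\left(Q,y \right)} = Q + 202 y$
$\frac{42228}{A{\left(-53,46 \right)}} + \frac{25513}{39436} = \frac{42228}{-53 + 202 \cdot 46} + \frac{25513}{39436} = \frac{42228}{-53 + 9292} + 25513 \cdot \frac{1}{39436} = \frac{42228}{9239} + \frac{25513}{39436} = \frac{1901018015}{364349204}$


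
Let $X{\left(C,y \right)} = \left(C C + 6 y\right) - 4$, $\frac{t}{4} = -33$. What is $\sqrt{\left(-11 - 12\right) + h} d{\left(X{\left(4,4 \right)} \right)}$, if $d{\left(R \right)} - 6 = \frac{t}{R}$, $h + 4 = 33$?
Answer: $\frac{7 \sqrt{6}}{3} \approx 5.7155$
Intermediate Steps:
$t = -132$ ($t = 4 \left(-33\right) = -132$)
$X{\left(C,y \right)} = -4 + C^{2} + 6 y$ ($X{\left(C,y \right)} = \left(C^{2} + 6 y\right) - 4 = -4 + C^{2} + 6 y$)
$h = 29$ ($h = -4 + 33 = 29$)
$d{\left(R \right)} = 6 - \frac{132}{R}$
$\sqrt{\left(-11 - 12\right) + h} d{\left(X{\left(4,4 \right)} \right)} = \sqrt{\left(-11 - 12\right) + 29} \left(6 - \frac{132}{-4 + 4^{2} + 6 \cdot 4}\right) = \sqrt{\left(-11 - 12\right) + 29} \left(6 - \frac{132}{-4 + 16 + 24}\right) = \sqrt{-23 + 29} \left(6 - \frac{132}{36}\right) = \sqrt{6} \left(6 - \frac{11}{3}\right) = \sqrt{6} \cdot \frac{7}{3} = \frac{7 \sqrt{6}}{3}$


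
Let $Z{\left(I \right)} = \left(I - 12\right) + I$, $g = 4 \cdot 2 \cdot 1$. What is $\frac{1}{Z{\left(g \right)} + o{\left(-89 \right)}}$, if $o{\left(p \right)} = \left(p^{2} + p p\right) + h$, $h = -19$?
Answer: $\frac{1}{15827} \approx 6.3183 \cdot 10^{-5}$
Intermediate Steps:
$o{\left(p \right)} = -19 + 2 p^{2}$ ($o{\left(p \right)} = \left(p^{2} + p p\right) - 19 = \left(p^{2} + p^{2}\right) - 19 = 2 p^{2} - 19 = -19 + 2 p^{2}$)
$g = 8$ ($g = 8 \cdot 1 = 8$)
$Z{\left(I \right)} = -12 + 2 I$ ($Z{\left(I \right)} = \left(-12 + I\right) + I = -12 + 2 I$)
$\frac{1}{Z{\left(g \right)} + o{\left(-89 \right)}} = \frac{1}{\left(-12 + 2 \cdot 8\right) - \left(19 - 2 \left(-89\right)^{2}\right)} = \frac{1}{\left(-12 + 16\right) + \left(-19 + 2 \cdot 7921\right)} = \frac{1}{4 + \left(-19 + 15842\right)} = \frac{1}{4 + 15823} = \frac{1}{15827}$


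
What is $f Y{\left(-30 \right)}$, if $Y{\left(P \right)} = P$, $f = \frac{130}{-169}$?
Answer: $\frac{300}{13} \approx 23.077$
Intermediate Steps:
$f = - \frac{10}{13}$ ($f = 130 \left(- \frac{1}{169}\right) = - \frac{10}{13} \approx -0.76923$)
$f Y{\left(-30 \right)} = \left(- \frac{10}{13}\right) \left(-30\right) = \frac{300}{13}$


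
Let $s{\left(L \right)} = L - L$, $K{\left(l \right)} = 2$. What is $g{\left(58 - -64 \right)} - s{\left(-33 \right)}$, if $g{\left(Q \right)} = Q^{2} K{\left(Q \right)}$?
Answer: $29768$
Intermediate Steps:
$g{\left(Q \right)} = 2 Q^{2}$ ($g{\left(Q \right)} = Q^{2} \cdot 2 = 2 Q^{2}$)
$s{\left(L \right)} = 0$
$g{\left(58 - -64 \right)} - s{\left(-33 \right)} = 2 \left(58 - -64\right)^{2} - 0 = 2 \left(58 + 64\right)^{2} + 0 = 2 \cdot 122^{2} + 0 = 2 \cdot 14884 + 0 = 29768 + 0 = 29768$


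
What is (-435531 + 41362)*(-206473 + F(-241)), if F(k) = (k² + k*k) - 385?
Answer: 35749551624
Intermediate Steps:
F(k) = -385 + 2*k² (F(k) = (k² + k²) - 385 = 2*k² - 385 = -385 + 2*k²)
(-435531 + 41362)*(-206473 + F(-241)) = (-435531 + 41362)*(-206473 + (-385 + 2*(-241)²)) = -394169*(-206473 + (-385 + 2*58081)) = -394169*(-206473 + (-385 + 116162)) = -394169*(-206473 + 115777) = -394169*(-90696) = 35749551624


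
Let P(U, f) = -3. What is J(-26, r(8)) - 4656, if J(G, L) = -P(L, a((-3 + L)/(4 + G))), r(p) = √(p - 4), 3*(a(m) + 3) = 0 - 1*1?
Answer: -4653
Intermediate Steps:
a(m) = -10/3 (a(m) = -3 + (0 - 1*1)/3 = -3 + (0 - 1)/3 = -3 + (⅓)*(-1) = -3 - ⅓ = -10/3)
r(p) = √(-4 + p)
J(G, L) = 3 (J(G, L) = -1*(-3) = 3)
J(-26, r(8)) - 4656 = 3 - 4656 = -4653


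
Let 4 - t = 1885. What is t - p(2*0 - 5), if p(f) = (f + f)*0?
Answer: -1881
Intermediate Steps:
t = -1881 (t = 4 - 1*1885 = 4 - 1885 = -1881)
p(f) = 0 (p(f) = (2*f)*0 = 0)
t - p(2*0 - 5) = -1881 - 1*0 = -1881 + 0 = -1881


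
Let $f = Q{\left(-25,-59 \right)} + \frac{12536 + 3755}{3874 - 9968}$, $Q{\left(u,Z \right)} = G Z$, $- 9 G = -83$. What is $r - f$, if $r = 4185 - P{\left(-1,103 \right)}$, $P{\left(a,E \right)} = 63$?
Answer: $\frac{23278559}{4986} \approx 4668.8$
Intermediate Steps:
$G = \frac{83}{9}$ ($G = \left(- \frac{1}{9}\right) \left(-83\right) = \frac{83}{9} \approx 9.2222$)
$Q{\left(u,Z \right)} = \frac{83 Z}{9}$
$r = 4122$ ($r = 4185 - 63 = 4122$)
$f = - \frac{2726267}{4986}$ ($f = \frac{83}{9} \left(-59\right) + \frac{12536 + 3755}{3874 - 9968} = - \frac{4897}{9} + \frac{16291}{-6094} = - \frac{4897}{9} + 16291 \left(- \frac{1}{6094}\right) = - \frac{4897}{9} - \frac{1481}{554} = - \frac{2726267}{4986} \approx -546.78$)
$r - f = 4122 - - \frac{2726267}{4986} = 4122 + \frac{2726267}{4986} = \frac{23278559}{4986}$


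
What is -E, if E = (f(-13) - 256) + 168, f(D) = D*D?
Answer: -81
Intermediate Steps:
f(D) = D**2
E = 81 (E = ((-13)**2 - 256) + 168 = (169 - 256) + 168 = -87 + 168 = 81)
-E = -1*81 = -81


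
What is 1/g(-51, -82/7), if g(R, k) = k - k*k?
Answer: -49/7298 ≈ -0.0067142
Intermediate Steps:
g(R, k) = k - k**2
1/g(-51, -82/7) = 1/((-82/7)*(1 - (-82)/7)) = 1/((-82*1/7)*(1 - (-82)/7)) = 1/(-82*(1 - 1*(-82/7))/7) = 1/(-82*(1 + 82/7)/7) = 1/(-82/7*89/7) = 1/(-7298/49) = -49/7298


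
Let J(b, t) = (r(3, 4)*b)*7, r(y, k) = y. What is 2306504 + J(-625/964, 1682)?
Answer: 2223456731/964 ≈ 2.3065e+6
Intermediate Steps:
J(b, t) = 21*b (J(b, t) = (3*b)*7 = 21*b)
2306504 + J(-625/964, 1682) = 2306504 + 21*(-625/964) = 2306504 - 13125/964 = 2223456731/964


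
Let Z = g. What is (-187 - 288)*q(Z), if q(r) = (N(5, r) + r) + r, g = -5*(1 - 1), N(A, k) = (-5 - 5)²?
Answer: -47500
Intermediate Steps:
N(A, k) = 100 (N(A, k) = (-10)² = 100)
g = 0 (g = -5*0 = 0)
Z = 0
q(r) = 100 + 2*r (q(r) = (100 + r) + r = 100 + 2*r)
(-187 - 288)*q(Z) = (-187 - 288)*(100 + 2*0) = -475*(100 + 0) = -475*100 = -47500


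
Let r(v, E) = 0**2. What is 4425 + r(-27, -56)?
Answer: 4425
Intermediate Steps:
r(v, E) = 0
4425 + r(-27, -56) = 4425 + 0 = 4425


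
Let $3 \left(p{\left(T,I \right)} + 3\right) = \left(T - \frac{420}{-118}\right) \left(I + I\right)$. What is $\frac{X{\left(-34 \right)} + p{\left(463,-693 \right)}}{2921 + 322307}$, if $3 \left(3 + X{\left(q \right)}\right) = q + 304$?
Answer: $- \frac{6356259}{9594226} \approx -0.66251$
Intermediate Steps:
$X{\left(q \right)} = \frac{295}{3} + \frac{q}{3}$ ($X{\left(q \right)} = -3 + \frac{q + 304}{3} = -3 + \frac{304 + q}{3} = -3 + \left(\frac{304}{3} + \frac{q}{3}\right) = \frac{295}{3} + \frac{q}{3}$)
$p{\left(T,I \right)} = -3 + \frac{2 I \left(\frac{210}{59} + T\right)}{3}$ ($p{\left(T,I \right)} = -3 + \frac{\left(T - \frac{420}{-118}\right) \left(I + I\right)}{3} = -3 + \frac{\left(T - - \frac{210}{59}\right) 2 I}{3} = -3 + \frac{\left(T + \frac{210}{59}\right) 2 I}{3} = -3 + \frac{\left(\frac{210}{59} + T\right) 2 I}{3} = -3 + \frac{2 I \left(\frac{210}{59} + T\right)}{3}$)
$\frac{X{\left(-34 \right)} + p{\left(463,-693 \right)}}{2921 + 322307} = \frac{\left(\frac{295}{3} + \frac{1}{3} \left(-34\right)\right) + \left(-3 + \frac{140}{59} \left(-693\right) + \frac{2}{3} \left(-693\right) 463\right)}{2921 + 322307} = \frac{\left(\frac{295}{3} - \frac{34}{3}\right) - \frac{12717651}{59}}{325228} = \left(87 - \frac{12717651}{59}\right) \frac{1}{325228} = \left(- \frac{12712518}{59}\right) \frac{1}{325228} = - \frac{6356259}{9594226}$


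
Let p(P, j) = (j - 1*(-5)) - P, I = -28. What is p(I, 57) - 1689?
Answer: -1599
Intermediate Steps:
p(P, j) = 5 + j - P (p(P, j) = (j + 5) - P = (5 + j) - P = 5 + j - P)
p(I, 57) - 1689 = (5 + 57 - 1*(-28)) - 1689 = (5 + 57 + 28) - 1689 = 90 - 1689 = -1599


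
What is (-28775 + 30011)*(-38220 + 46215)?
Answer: 9881820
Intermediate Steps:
(-28775 + 30011)*(-38220 + 46215) = 1236*7995 = 9881820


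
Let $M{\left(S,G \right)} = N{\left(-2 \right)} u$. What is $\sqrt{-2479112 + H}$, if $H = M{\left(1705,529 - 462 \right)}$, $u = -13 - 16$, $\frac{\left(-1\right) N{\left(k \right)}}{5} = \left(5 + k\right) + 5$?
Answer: $72 i \sqrt{478} \approx 1574.2 i$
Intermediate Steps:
$N{\left(k \right)} = -50 - 5 k$ ($N{\left(k \right)} = - 5 \left(\left(5 + k\right) + 5\right) = - 5 \left(10 + k\right) = -50 - 5 k$)
$u = -29$
$M{\left(S,G \right)} = 1160$ ($M{\left(S,G \right)} = \left(-50 - -10\right) \left(-29\right) = \left(-50 + 10\right) \left(-29\right) = \left(-40\right) \left(-29\right) = 1160$)
$H = 1160$
$\sqrt{-2479112 + H} = \sqrt{-2479112 + 1160} = \sqrt{-2477952} = 72 i \sqrt{478}$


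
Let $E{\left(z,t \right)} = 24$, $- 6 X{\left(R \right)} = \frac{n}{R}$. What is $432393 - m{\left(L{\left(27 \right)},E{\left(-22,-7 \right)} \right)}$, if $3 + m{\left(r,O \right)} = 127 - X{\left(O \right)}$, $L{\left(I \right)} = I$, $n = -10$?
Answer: $\frac{31123373}{72} \approx 4.3227 \cdot 10^{5}$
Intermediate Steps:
$X{\left(R \right)} = \frac{5}{3 R}$ ($X{\left(R \right)} = - \frac{\left(-10\right) \frac{1}{R}}{6} = \frac{5}{3 R}$)
$m{\left(r,O \right)} = 124 - \frac{5}{3 O}$ ($m{\left(r,O \right)} = -3 + \left(127 - \frac{5}{3 O}\right) = 124 - \frac{5}{3 O}$)
$432393 - m{\left(L{\left(27 \right)},E{\left(-22,-7 \right)} \right)} = 432393 - \left(124 - \frac{5}{3 \cdot 24}\right) = 432393 - \left(124 - \frac{5}{72}\right) = 432393 - \frac{8923}{72} = \frac{31123373}{72}$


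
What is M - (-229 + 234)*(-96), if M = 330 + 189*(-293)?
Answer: -54567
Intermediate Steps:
M = -55047 (M = 330 - 55377 = -55047)
M - (-229 + 234)*(-96) = -55047 - (-229 + 234)*(-96) = -55047 - 5*(-96) = -55047 - 1*(-480) = -55047 + 480 = -54567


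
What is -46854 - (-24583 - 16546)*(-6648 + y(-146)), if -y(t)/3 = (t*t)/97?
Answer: -29156944554/97 ≈ -3.0059e+8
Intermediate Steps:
y(t) = -3*t²/97 (y(t) = -3*t*t/97 = -3*t²/97)
-46854 - (-24583 - 16546)*(-6648 + y(-146)) = -46854 - (-24583 - 16546)*(-6648 - 3/97*(-146)²) = -46854 - (-41129)*(-6648 - 3/97*21316) = -46854 - (-41129)*(-6648 - 63948/97) = -46854 - (-41129)*(-708804)/97 = -46854 - 1*29152399716/97 = -46854 - 29152399716/97 = -29156944554/97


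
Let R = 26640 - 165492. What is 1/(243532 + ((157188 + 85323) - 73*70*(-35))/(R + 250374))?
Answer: 111522/27159597065 ≈ 4.1062e-6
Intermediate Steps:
R = -138852
1/(243532 + ((157188 + 85323) - 73*70*(-35))/(R + 250374)) = 1/(243532 + ((157188 + 85323) - 73*70*(-35))/(-138852 + 250374)) = 1/(243532 + (242511 - 5110*(-35))/111522) = 1/(243532 + (242511 + 178850)*(1/111522)) = 1/(243532 + 421361*(1/111522)) = 1/(243532 + 421361/111522) = 1/(27159597065/111522) = 111522/27159597065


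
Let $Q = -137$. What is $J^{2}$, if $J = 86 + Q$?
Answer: $2601$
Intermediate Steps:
$J = -51$ ($J = 86 - 137 = -51$)
$J^{2} = \left(-51\right)^{2} = 2601$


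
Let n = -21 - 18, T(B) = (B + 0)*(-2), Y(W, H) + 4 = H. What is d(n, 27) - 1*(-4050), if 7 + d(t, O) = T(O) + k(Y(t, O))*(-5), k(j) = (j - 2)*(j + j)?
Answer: -841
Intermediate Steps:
Y(W, H) = -4 + H
k(j) = 2*j*(-2 + j) (k(j) = (-2 + j)*(2*j) = 2*j*(-2 + j))
T(B) = -2*B (T(B) = B*(-2) = -2*B)
n = -39
d(t, O) = -7 - 2*O - 10*(-6 + O)*(-4 + O) (d(t, O) = -7 + (-2*O + (2*(-4 + O)*(-2 + (-4 + O)))*(-5)) = -7 + (-2*O + (2*(-4 + O)*(-6 + O))*(-5)) = -7 + (-2*O + (2*(-6 + O)*(-4 + O))*(-5)) = -7 + (-2*O - 10*(-6 + O)*(-4 + O)) = -7 - 2*O - 10*(-6 + O)*(-4 + O))
d(n, 27) - 1*(-4050) = (-247 - 10*27² + 98*27) - 1*(-4050) = (-247 - 10*729 + 2646) + 4050 = (-247 - 7290 + 2646) + 4050 = -4891 + 4050 = -841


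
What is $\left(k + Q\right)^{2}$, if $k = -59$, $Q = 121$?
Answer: $3844$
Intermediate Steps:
$\left(k + Q\right)^{2} = \left(-59 + 121\right)^{2} = 62^{2} = 3844$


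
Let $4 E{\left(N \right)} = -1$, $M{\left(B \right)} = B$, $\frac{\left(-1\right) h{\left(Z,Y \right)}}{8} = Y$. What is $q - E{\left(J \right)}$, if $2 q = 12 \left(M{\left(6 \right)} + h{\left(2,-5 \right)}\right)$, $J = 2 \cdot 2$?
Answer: $\frac{1105}{4} \approx 276.25$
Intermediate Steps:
$h{\left(Z,Y \right)} = - 8 Y$
$J = 4$
$q = 276$ ($q = \frac{12 \left(6 - -40\right)}{2} = \frac{12 \left(6 + 40\right)}{2} = \frac{12 \cdot 46}{2} = \frac{1}{2} \cdot 552 = 276$)
$E{\left(N \right)} = - \frac{1}{4}$ ($E{\left(N \right)} = \frac{1}{4} \left(-1\right) = - \frac{1}{4}$)
$q - E{\left(J \right)} = 276 - - \frac{1}{4} = 276 + \frac{1}{4} = \frac{1105}{4}$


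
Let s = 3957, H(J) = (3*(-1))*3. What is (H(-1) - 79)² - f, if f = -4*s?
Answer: 23572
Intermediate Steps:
H(J) = -9 (H(J) = -3*3 = -9)
f = -15828 (f = -4*3957 = -15828)
(H(-1) - 79)² - f = (-9 - 79)² - 1*(-15828) = (-88)² + 15828 = 7744 + 15828 = 23572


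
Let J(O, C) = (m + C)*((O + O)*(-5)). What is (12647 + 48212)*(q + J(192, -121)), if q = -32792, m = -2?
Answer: 12376773112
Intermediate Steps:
J(O, C) = -10*O*(-2 + C) (J(O, C) = (-2 + C)*((O + O)*(-5)) = (-2 + C)*((2*O)*(-5)) = (-2 + C)*(-10*O) = -10*O*(-2 + C))
(12647 + 48212)*(q + J(192, -121)) = (12647 + 48212)*(-32792 + 10*192*(2 - 1*(-121))) = 60859*(-32792 + 10*192*(2 + 121)) = 60859*(-32792 + 10*192*123) = 60859*(-32792 + 236160) = 60859*203368 = 12376773112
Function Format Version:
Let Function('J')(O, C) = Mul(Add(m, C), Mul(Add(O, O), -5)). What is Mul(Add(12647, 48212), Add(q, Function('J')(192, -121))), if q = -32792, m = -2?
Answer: 12376773112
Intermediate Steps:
Function('J')(O, C) = Mul(-10, O, Add(-2, C)) (Function('J')(O, C) = Mul(Add(-2, C), Mul(Add(O, O), -5)) = Mul(Add(-2, C), Mul(Mul(2, O), -5)) = Mul(Add(-2, C), Mul(-10, O)) = Mul(-10, O, Add(-2, C)))
Mul(Add(12647, 48212), Add(q, Function('J')(192, -121))) = Mul(Add(12647, 48212), Add(-32792, Mul(10, 192, Add(2, Mul(-1, -121))))) = Mul(60859, Add(-32792, Mul(10, 192, Add(2, 121)))) = Mul(60859, Add(-32792, Mul(10, 192, 123))) = Mul(60859, Add(-32792, 236160)) = Mul(60859, 203368) = 12376773112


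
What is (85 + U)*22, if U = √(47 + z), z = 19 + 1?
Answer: 1870 + 22*√67 ≈ 2050.1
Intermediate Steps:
z = 20
U = √67 (U = √(47 + 20) = √67 ≈ 8.1853)
(85 + U)*22 = (85 + √67)*22 = 1870 + 22*√67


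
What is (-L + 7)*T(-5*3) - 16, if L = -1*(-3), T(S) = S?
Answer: -76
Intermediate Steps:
L = 3
(-L + 7)*T(-5*3) - 16 = (-1*3 + 7)*(-5*3) - 16 = (-3 + 7)*(-15) - 16 = 4*(-15) - 16 = -60 - 16 = -76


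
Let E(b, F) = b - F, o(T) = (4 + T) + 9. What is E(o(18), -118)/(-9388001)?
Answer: -149/9388001 ≈ -1.5871e-5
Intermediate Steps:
o(T) = 13 + T
E(o(18), -118)/(-9388001) = ((13 + 18) - 1*(-118))/(-9388001) = (31 + 118)*(-1/9388001) = 149*(-1/9388001) = -149/9388001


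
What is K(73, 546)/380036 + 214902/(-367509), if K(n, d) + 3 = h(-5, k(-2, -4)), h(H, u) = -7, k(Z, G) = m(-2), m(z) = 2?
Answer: -13612361927/23277775054 ≈ -0.58478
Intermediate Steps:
k(Z, G) = 2
K(n, d) = -10 (K(n, d) = -3 - 7 = -10)
K(73, 546)/380036 + 214902/(-367509) = -10/380036 + 214902/(-367509) = -10*1/380036 + 214902*(-1/367509) = -5/190018 - 71634/122503 = -13612361927/23277775054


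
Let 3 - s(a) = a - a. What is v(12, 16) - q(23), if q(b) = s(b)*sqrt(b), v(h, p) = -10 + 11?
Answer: 1 - 3*sqrt(23) ≈ -13.387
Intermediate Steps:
v(h, p) = 1
s(a) = 3 (s(a) = 3 - (a - a) = 3 - 1*0 = 3 + 0 = 3)
q(b) = 3*sqrt(b)
v(12, 16) - q(23) = 1 - 3*sqrt(23)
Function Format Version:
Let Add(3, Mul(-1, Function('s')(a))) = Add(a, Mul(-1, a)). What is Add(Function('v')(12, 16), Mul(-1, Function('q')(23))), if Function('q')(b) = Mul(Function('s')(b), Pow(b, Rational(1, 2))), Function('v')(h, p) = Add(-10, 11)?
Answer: Add(1, Mul(-3, Pow(23, Rational(1, 2)))) ≈ -13.387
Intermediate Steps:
Function('v')(h, p) = 1
Function('s')(a) = 3 (Function('s')(a) = Add(3, Mul(-1, Add(a, Mul(-1, a)))) = Add(3, Mul(-1, 0)) = Add(3, 0) = 3)
Function('q')(b) = Mul(3, Pow(b, Rational(1, 2)))
Add(Function('v')(12, 16), Mul(-1, Function('q')(23))) = Add(1, Mul(-1, Mul(3, Pow(23, Rational(1, 2))))) = Add(1, Mul(-3, Pow(23, Rational(1, 2))))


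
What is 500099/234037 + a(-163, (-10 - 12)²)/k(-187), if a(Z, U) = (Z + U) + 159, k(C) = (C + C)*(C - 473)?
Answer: 1029639791/481414109 ≈ 2.1388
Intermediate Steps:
k(C) = 2*C*(-473 + C) (k(C) = (2*C)*(-473 + C) = 2*C*(-473 + C))
a(Z, U) = 159 + U + Z (a(Z, U) = (U + Z) + 159 = 159 + U + Z)
500099/234037 + a(-163, (-10 - 12)²)/k(-187) = 500099/234037 + (159 + (-10 - 12)² - 163)/((2*(-187)*(-473 - 187))) = 500099*(1/234037) + (159 + (-22)² - 163)/((2*(-187)*(-660))) = 500099/234037 + (159 + 484 - 163)/246840 = 500099/234037 + 480*(1/246840) = 500099/234037 + 4/2057 = 1029639791/481414109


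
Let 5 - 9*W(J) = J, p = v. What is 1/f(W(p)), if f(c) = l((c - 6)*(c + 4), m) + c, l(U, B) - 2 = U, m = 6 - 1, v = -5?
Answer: -81/1772 ≈ -0.045711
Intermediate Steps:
m = 5
p = -5
l(U, B) = 2 + U
W(J) = 5/9 - J/9
f(c) = 2 + c + (-6 + c)*(4 + c) (f(c) = (2 + (c - 6)*(c + 4)) + c = (2 + (-6 + c)*(4 + c)) + c = 2 + c + (-6 + c)*(4 + c))
1/f(W(p)) = 1/(-22 + (5/9 - ⅑*(-5))² - (5/9 - ⅑*(-5))) = 1/(-22 + (5/9 + 5/9)² - (5/9 + 5/9)) = 1/(-22 + (10/9)² - 1*10/9) = 1/(-22 + 100/81 - 10/9) = 1/(-1772/81) = -81/1772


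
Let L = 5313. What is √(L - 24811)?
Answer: I*√19498 ≈ 139.64*I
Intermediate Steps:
√(L - 24811) = √(5313 - 24811) = √(-19498) = I*√19498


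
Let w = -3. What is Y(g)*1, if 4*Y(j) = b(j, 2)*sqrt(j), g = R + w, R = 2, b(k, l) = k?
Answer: -I/4 ≈ -0.25*I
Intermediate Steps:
g = -1 (g = 2 - 3 = -1)
Y(j) = j**(3/2)/4 (Y(j) = (j*sqrt(j))/4 = j**(3/2)/4)
Y(g)*1 = ((-1)**(3/2)/4)*1 = ((-I)/4)*1 = -I/4*1 = -I/4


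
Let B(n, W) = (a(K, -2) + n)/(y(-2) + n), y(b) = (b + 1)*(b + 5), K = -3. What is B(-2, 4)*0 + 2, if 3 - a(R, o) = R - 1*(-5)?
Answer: 2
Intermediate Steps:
y(b) = (1 + b)*(5 + b)
a(R, o) = -2 - R (a(R, o) = 3 - (R - 1*(-5)) = 3 - (R + 5) = 3 - (5 + R) = 3 + (-5 - R) = -2 - R)
B(n, W) = (1 + n)/(-3 + n) (B(n, W) = ((-2 - 1*(-3)) + n)/((5 + (-2)² + 6*(-2)) + n) = ((-2 + 3) + n)/((5 + 4 - 12) + n) = (1 + n)/(-3 + n))
B(-2, 4)*0 + 2 = ((1 - 2)/(-3 - 2))*0 + 2 = (-1/(-5))*0 + 2 = -⅕*(-1)*0 + 2 = (⅕)*0 + 2 = 0 + 2 = 2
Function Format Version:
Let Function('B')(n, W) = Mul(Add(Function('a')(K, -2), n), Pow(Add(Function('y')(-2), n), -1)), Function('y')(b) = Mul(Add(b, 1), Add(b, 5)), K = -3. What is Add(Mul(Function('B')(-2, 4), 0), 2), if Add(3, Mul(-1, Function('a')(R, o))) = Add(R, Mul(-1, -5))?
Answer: 2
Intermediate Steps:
Function('y')(b) = Mul(Add(1, b), Add(5, b))
Function('a')(R, o) = Add(-2, Mul(-1, R)) (Function('a')(R, o) = Add(3, Mul(-1, Add(R, Mul(-1, -5)))) = Add(3, Mul(-1, Add(R, 5))) = Add(3, Mul(-1, Add(5, R))) = Add(3, Add(-5, Mul(-1, R))) = Add(-2, Mul(-1, R)))
Function('B')(n, W) = Mul(Pow(Add(-3, n), -1), Add(1, n)) (Function('B')(n, W) = Mul(Add(Add(-2, Mul(-1, -3)), n), Pow(Add(Add(5, Pow(-2, 2), Mul(6, -2)), n), -1)) = Mul(Add(Add(-2, 3), n), Pow(Add(Add(5, 4, -12), n), -1)) = Mul(Add(1, n), Pow(Add(-3, n), -1)) = Mul(Pow(Add(-3, n), -1), Add(1, n)))
Add(Mul(Function('B')(-2, 4), 0), 2) = Add(Mul(Mul(Pow(Add(-3, -2), -1), Add(1, -2)), 0), 2) = Add(Mul(Mul(Pow(-5, -1), -1), 0), 2) = Add(Mul(Mul(Rational(-1, 5), -1), 0), 2) = Add(Mul(Rational(1, 5), 0), 2) = Add(0, 2) = 2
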